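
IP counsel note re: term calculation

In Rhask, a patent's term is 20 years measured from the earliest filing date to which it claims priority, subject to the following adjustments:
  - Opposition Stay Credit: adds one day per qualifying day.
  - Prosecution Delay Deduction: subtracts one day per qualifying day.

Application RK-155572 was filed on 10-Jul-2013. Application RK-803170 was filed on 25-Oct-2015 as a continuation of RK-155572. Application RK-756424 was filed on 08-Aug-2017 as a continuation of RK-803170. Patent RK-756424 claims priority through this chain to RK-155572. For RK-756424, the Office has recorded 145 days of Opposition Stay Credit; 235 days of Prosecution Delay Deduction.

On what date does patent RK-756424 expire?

Earliest priority filing: 10 July 2013.
Base term: 10 July 2013 + 20 years → 10 July 2033.
Opposition Stay Credit: +145 days → 2 December 2033.
Prosecution Delay Deduction: −235 days → 11 April 2033.

2033-04-11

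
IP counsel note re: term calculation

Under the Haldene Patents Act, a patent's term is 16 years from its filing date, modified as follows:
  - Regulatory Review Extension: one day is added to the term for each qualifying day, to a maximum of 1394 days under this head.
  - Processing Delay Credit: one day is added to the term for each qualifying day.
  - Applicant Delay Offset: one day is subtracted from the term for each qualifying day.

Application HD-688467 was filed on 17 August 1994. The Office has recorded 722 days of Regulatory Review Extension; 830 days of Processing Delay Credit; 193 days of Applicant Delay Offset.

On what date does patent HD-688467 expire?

May 7, 2014

Base term: filing date + 16 years → 17 August 2010.
Regulatory Review Extension: 722 days (within the 1394-day cap) → +722 days → 8 August 2012.
Processing Delay Credit: +830 days → 16 November 2014.
Applicant Delay Offset: −193 days → 7 May 2014.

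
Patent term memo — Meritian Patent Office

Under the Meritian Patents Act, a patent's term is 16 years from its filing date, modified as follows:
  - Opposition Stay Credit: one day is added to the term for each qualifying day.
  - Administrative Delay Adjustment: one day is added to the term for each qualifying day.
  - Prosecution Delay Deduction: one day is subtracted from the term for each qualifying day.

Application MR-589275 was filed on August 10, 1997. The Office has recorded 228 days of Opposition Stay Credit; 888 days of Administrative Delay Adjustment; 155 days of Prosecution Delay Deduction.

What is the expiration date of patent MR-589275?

Base term: filing date + 16 years → 10 August 2013.
Opposition Stay Credit: +228 days → 26 March 2014.
Administrative Delay Adjustment: +888 days → 30 August 2016.
Prosecution Delay Deduction: −155 days → 28 March 2016.

2016-03-28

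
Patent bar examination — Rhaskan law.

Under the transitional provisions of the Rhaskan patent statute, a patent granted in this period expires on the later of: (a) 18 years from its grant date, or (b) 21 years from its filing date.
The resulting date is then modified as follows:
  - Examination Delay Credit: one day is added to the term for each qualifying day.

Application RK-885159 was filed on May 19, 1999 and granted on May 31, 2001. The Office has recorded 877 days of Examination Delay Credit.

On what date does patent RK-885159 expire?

October 13, 2022

(a) grant + 18 years → 31 May 2019.
(b) filing + 21 years → 19 May 2020.
Later of the two: 19 May 2020.
Examination Delay Credit: +877 days → 13 October 2022.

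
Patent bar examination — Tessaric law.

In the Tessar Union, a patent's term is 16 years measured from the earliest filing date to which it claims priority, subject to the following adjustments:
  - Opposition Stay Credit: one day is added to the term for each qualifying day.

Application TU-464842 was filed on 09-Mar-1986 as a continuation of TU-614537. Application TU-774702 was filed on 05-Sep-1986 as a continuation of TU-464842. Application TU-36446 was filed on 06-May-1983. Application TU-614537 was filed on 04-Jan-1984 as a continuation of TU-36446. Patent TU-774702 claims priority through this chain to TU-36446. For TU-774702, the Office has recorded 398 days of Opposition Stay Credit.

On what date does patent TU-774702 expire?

Earliest priority filing: 6 May 1983.
Base term: 6 May 1983 + 16 years → 6 May 1999.
Opposition Stay Credit: +398 days → 7 June 2000.

2000-06-07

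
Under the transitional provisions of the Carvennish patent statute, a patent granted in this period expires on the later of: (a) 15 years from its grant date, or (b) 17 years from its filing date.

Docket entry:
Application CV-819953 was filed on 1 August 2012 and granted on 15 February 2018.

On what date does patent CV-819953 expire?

(a) grant + 15 years → 15 February 2033.
(b) filing + 17 years → 1 August 2029.
Later of the two: 15 February 2033.

2033-02-15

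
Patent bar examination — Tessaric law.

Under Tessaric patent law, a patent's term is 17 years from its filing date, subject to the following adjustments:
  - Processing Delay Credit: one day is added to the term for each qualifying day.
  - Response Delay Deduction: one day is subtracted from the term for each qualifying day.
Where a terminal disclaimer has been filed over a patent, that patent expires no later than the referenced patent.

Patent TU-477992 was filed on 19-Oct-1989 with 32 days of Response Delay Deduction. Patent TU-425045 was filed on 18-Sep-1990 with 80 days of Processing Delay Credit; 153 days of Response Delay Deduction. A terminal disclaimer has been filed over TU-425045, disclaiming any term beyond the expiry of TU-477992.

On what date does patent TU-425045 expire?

September 17, 2006

Natural term of TU-425045:
  Base: filing + 17 years → 18 September 2007.
  Processing Delay Credit: +80 days → 7 December 2007.
  Response Delay Deduction: −153 days → 7 July 2007.
Expiry of referenced patent TU-477992:
  Base: filing + 17 years → 19 October 2006.
  Response Delay Deduction: −32 days → 17 September 2006.
Terminal disclaimer: TU-425045 expires on the earlier of 7 July 2007 and 17 September 2006.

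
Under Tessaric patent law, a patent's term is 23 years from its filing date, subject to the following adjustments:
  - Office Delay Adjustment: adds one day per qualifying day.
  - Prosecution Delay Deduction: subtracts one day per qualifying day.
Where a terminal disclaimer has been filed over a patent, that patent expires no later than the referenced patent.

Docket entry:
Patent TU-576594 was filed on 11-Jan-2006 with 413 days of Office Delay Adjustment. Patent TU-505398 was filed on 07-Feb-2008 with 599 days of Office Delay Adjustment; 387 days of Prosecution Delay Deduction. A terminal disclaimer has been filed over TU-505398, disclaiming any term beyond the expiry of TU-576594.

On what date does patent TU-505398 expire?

Natural term of TU-505398:
  Base: filing + 23 years → 7 February 2031.
  Office Delay Adjustment: +599 days → 28 September 2032.
  Prosecution Delay Deduction: −387 days → 7 September 2031.
Expiry of referenced patent TU-576594:
  Base: filing + 23 years → 11 January 2029.
  Office Delay Adjustment: +413 days → 28 February 2030.
Terminal disclaimer: TU-505398 expires on the earlier of 7 September 2031 and 28 February 2030.

February 28, 2030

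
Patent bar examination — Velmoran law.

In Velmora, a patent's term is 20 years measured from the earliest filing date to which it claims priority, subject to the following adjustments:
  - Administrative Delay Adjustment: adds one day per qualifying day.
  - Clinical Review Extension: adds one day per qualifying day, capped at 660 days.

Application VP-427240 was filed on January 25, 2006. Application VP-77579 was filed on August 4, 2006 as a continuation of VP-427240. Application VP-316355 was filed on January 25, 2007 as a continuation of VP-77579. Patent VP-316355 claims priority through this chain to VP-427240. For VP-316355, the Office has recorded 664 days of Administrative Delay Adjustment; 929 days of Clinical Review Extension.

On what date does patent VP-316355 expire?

2029-09-10

Earliest priority filing: 25 January 2006.
Base term: 25 January 2006 + 20 years → 25 January 2026.
Administrative Delay Adjustment: +664 days → 20 November 2027.
Clinical Review Extension: 929 days claimed exceeds the 660-day cap, so +660 days → 10 September 2029.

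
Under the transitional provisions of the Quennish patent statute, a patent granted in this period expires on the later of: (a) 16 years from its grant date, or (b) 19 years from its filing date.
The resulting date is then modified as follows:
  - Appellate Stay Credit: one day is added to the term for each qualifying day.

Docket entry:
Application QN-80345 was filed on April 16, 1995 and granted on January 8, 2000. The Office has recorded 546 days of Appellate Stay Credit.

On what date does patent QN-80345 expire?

(a) grant + 16 years → 8 January 2016.
(b) filing + 19 years → 16 April 2014.
Later of the two: 8 January 2016.
Appellate Stay Credit: +546 days → 7 July 2017.

July 7, 2017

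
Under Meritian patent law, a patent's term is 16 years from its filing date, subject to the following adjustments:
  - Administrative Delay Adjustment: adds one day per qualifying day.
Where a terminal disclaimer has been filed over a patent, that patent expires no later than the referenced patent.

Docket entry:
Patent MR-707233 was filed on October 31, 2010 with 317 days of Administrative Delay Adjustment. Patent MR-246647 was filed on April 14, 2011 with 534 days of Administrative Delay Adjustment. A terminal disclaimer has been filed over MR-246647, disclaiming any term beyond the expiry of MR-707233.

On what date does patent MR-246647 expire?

September 13, 2027

Natural term of MR-246647:
  Base: filing + 16 years → 14 April 2027.
  Administrative Delay Adjustment: +534 days → 29 September 2028.
Expiry of referenced patent MR-707233:
  Base: filing + 16 years → 31 October 2026.
  Administrative Delay Adjustment: +317 days → 13 September 2027.
Terminal disclaimer: MR-246647 expires on the earlier of 29 September 2028 and 13 September 2027.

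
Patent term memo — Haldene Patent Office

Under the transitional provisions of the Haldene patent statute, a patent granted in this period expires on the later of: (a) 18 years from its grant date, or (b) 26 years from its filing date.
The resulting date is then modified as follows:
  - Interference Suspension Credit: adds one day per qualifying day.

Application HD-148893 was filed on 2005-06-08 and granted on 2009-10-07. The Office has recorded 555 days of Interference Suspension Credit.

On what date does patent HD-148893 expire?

(a) grant + 18 years → 7 October 2027.
(b) filing + 26 years → 8 June 2031.
Later of the two: 8 June 2031.
Interference Suspension Credit: +555 days → 14 December 2032.

2032-12-14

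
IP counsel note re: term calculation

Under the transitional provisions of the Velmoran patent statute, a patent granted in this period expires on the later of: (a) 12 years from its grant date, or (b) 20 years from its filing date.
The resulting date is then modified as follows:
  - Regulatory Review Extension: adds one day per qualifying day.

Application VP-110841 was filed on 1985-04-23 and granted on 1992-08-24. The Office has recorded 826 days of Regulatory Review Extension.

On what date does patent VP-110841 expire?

2007-07-28

(a) grant + 12 years → 24 August 2004.
(b) filing + 20 years → 23 April 2005.
Later of the two: 23 April 2005.
Regulatory Review Extension: +826 days → 28 July 2007.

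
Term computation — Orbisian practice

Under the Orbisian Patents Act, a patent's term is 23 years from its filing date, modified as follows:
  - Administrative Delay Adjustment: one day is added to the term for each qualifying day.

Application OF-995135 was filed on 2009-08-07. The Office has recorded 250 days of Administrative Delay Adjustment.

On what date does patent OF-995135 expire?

Base term: filing date + 23 years → 7 August 2032.
Administrative Delay Adjustment: +250 days → 14 April 2033.

2033-04-14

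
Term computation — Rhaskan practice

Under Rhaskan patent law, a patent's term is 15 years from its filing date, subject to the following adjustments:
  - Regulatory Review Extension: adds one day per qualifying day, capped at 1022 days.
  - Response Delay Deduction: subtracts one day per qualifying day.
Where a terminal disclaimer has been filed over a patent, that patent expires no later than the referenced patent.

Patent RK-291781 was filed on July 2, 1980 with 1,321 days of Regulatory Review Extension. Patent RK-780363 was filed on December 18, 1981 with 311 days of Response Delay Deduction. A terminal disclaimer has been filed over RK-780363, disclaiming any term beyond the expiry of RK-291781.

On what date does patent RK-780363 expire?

February 11, 1996

Natural term of RK-780363:
  Base: filing + 15 years → 18 December 1996.
  Response Delay Deduction: −311 days → 11 February 1996.
Expiry of referenced patent RK-291781:
  Base: filing + 15 years → 2 July 1995.
  Regulatory Review Extension: 1321 days claimed exceeds the 1022-day cap, so +1022 days → 19 April 1998.
Terminal disclaimer: RK-780363 expires on the earlier of 11 February 1996 and 19 April 1998.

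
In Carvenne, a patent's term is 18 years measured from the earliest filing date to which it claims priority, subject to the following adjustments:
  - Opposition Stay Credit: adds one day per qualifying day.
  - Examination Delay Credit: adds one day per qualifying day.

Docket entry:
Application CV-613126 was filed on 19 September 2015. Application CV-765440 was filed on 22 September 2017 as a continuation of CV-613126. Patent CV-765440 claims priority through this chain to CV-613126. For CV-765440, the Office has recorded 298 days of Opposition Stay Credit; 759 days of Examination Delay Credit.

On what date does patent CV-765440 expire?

Earliest priority filing: 19 September 2015.
Base term: 19 September 2015 + 18 years → 19 September 2033.
Opposition Stay Credit: +298 days → 14 July 2034.
Examination Delay Credit: +759 days → 11 August 2036.

August 11, 2036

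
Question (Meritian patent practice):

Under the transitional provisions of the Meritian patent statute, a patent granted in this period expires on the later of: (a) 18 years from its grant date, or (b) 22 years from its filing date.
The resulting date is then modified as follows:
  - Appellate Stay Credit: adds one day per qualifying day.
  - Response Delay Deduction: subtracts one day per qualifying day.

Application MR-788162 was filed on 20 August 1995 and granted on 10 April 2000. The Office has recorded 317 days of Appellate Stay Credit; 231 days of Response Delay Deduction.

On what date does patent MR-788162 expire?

(a) grant + 18 years → 10 April 2018.
(b) filing + 22 years → 20 August 2017.
Later of the two: 10 April 2018.
Appellate Stay Credit: +317 days → 21 February 2019.
Response Delay Deduction: −231 days → 5 July 2018.

2018-07-05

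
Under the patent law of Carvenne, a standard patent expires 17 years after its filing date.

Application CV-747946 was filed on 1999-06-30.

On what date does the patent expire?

Filing date + 17 years → 30 June 2016.

June 30, 2016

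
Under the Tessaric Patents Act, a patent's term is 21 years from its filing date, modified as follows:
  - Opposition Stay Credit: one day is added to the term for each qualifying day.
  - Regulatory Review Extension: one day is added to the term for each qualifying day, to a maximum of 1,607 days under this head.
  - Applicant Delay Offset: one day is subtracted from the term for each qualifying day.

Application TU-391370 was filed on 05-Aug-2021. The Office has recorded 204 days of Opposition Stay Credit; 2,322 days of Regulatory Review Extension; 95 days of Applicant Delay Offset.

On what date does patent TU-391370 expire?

Base term: filing date + 21 years → 5 August 2042.
Opposition Stay Credit: +204 days → 25 February 2043.
Regulatory Review Extension: 2322 days claimed exceeds the 1607-day cap, so +1607 days → 21 July 2047.
Applicant Delay Offset: −95 days → 17 April 2047.

2047-04-17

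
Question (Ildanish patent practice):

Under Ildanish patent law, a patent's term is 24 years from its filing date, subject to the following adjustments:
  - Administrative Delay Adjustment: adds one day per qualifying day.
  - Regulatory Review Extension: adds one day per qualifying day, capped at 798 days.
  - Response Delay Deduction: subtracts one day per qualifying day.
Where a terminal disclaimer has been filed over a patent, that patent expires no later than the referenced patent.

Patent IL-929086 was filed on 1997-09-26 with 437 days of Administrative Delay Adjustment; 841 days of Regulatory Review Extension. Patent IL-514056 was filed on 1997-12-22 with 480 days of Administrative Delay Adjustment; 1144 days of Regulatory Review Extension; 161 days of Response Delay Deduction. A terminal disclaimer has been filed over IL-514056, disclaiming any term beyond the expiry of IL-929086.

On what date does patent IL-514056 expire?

Natural term of IL-514056:
  Base: filing + 24 years → 22 December 2021.
  Administrative Delay Adjustment: +480 days → 16 April 2023.
  Regulatory Review Extension: 1144 days claimed exceeds the 798-day cap, so +798 days → 22 June 2025.
  Response Delay Deduction: −161 days → 12 January 2025.
Expiry of referenced patent IL-929086:
  Base: filing + 24 years → 26 September 2021.
  Administrative Delay Adjustment: +437 days → 7 December 2022.
  Regulatory Review Extension: 841 days claimed exceeds the 798-day cap, so +798 days → 12 February 2025.
Terminal disclaimer: IL-514056 expires on the earlier of 12 January 2025 and 12 February 2025.

January 12, 2025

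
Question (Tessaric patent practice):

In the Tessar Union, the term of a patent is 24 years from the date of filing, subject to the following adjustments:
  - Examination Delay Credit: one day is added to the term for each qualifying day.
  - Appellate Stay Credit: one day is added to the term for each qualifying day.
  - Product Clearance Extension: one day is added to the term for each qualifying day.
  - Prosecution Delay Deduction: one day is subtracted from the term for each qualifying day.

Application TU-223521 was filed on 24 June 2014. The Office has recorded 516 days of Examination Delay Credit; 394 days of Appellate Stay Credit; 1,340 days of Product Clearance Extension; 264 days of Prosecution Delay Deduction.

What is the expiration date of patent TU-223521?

December 1, 2043

Base term: filing date + 24 years → 24 June 2038.
Examination Delay Credit: +516 days → 22 November 2039.
Appellate Stay Credit: +394 days → 20 December 2040.
Product Clearance Extension: +1340 days → 21 August 2044.
Prosecution Delay Deduction: −264 days → 1 December 2043.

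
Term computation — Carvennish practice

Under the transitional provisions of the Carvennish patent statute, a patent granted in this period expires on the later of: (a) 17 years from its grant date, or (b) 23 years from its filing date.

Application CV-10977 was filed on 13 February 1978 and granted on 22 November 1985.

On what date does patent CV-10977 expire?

(a) grant + 17 years → 22 November 2002.
(b) filing + 23 years → 13 February 2001.
Later of the two: 22 November 2002.

2002-11-22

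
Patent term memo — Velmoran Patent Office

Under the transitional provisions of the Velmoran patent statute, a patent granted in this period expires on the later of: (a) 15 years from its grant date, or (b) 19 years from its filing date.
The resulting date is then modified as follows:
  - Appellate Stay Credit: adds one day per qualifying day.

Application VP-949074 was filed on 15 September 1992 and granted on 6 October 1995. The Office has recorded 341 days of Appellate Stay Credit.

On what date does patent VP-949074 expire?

2012-08-21

(a) grant + 15 years → 6 October 2010.
(b) filing + 19 years → 15 September 2011.
Later of the two: 15 September 2011.
Appellate Stay Credit: +341 days → 21 August 2012.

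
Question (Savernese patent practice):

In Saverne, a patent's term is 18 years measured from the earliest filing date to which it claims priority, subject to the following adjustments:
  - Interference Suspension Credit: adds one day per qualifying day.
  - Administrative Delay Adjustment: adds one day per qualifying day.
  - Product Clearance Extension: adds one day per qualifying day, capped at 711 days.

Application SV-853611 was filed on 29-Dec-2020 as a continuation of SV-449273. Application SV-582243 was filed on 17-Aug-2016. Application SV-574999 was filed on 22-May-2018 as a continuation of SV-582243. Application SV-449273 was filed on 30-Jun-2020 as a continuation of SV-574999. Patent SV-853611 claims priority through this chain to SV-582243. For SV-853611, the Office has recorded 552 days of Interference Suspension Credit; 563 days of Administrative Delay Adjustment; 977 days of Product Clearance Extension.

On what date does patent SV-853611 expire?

Earliest priority filing: 17 August 2016.
Base term: 17 August 2016 + 18 years → 17 August 2034.
Interference Suspension Credit: +552 days → 20 February 2036.
Administrative Delay Adjustment: +563 days → 5 September 2037.
Product Clearance Extension: 977 days claimed exceeds the 711-day cap, so +711 days → 17 August 2039.

2039-08-17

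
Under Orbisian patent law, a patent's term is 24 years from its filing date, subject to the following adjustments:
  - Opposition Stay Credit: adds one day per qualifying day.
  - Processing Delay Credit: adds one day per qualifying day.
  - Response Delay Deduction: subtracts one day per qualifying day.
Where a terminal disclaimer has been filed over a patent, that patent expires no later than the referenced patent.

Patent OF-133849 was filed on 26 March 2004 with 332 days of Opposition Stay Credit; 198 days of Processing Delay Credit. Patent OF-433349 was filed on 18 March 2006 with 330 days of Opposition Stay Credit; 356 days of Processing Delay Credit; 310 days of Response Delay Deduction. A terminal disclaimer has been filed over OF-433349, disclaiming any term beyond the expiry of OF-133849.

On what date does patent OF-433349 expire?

Natural term of OF-433349:
  Base: filing + 24 years → 18 March 2030.
  Opposition Stay Credit: +330 days → 11 February 2031.
  Processing Delay Credit: +356 days → 2 February 2032.
  Response Delay Deduction: −310 days → 29 March 2031.
Expiry of referenced patent OF-133849:
  Base: filing + 24 years → 26 March 2028.
  Opposition Stay Credit: +332 days → 21 February 2029.
  Processing Delay Credit: +198 days → 7 September 2029.
Terminal disclaimer: OF-433349 expires on the earlier of 29 March 2031 and 7 September 2029.

September 7, 2029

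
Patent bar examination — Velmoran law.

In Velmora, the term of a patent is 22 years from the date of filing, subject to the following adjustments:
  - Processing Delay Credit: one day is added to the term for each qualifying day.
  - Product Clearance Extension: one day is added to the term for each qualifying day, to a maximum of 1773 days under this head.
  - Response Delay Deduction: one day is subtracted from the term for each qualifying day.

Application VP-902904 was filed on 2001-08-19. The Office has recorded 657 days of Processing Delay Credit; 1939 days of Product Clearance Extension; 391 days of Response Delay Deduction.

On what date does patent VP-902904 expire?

Base term: filing date + 22 years → 19 August 2023.
Processing Delay Credit: +657 days → 6 June 2025.
Product Clearance Extension: 1939 days claimed exceeds the 1773-day cap, so +1773 days → 14 April 2030.
Response Delay Deduction: −391 days → 19 March 2029.

2029-03-19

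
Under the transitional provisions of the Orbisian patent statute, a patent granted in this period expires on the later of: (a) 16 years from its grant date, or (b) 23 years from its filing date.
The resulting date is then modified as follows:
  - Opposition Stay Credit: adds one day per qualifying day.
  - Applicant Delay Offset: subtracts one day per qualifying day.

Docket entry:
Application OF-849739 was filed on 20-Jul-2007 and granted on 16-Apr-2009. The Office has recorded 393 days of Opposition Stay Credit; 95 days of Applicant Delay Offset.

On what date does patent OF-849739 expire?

(a) grant + 16 years → 16 April 2025.
(b) filing + 23 years → 20 July 2030.
Later of the two: 20 July 2030.
Opposition Stay Credit: +393 days → 17 August 2031.
Applicant Delay Offset: −95 days → 14 May 2031.

May 14, 2031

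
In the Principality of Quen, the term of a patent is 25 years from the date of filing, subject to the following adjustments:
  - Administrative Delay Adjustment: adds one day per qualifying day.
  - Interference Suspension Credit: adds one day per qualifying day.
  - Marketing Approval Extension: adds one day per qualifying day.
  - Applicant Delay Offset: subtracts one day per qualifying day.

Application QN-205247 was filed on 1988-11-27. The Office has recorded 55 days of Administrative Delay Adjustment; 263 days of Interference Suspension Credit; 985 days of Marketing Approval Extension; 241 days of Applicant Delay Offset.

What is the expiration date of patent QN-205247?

2016-10-24

Base term: filing date + 25 years → 27 November 2013.
Administrative Delay Adjustment: +55 days → 21 January 2014.
Interference Suspension Credit: +263 days → 11 October 2014.
Marketing Approval Extension: +985 days → 22 June 2017.
Applicant Delay Offset: −241 days → 24 October 2016.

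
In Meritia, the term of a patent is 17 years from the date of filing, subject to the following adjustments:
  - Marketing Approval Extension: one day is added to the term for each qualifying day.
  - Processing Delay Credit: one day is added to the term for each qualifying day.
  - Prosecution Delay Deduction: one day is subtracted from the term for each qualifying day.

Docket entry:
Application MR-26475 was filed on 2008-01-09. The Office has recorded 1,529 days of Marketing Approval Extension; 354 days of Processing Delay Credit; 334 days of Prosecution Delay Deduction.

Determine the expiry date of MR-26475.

Base term: filing date + 17 years → 9 January 2025.
Marketing Approval Extension: +1529 days → 18 March 2029.
Processing Delay Credit: +354 days → 7 March 2030.
Prosecution Delay Deduction: −334 days → 7 April 2029.

April 7, 2029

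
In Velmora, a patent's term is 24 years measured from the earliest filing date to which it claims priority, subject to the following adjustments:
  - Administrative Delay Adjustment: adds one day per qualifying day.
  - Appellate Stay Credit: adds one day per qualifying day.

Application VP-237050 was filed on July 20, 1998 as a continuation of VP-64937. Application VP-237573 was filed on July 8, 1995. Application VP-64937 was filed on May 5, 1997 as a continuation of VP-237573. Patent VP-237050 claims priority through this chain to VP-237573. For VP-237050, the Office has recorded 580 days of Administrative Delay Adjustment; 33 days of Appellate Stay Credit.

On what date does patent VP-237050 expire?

Earliest priority filing: 8 July 1995.
Base term: 8 July 1995 + 24 years → 8 July 2019.
Administrative Delay Adjustment: +580 days → 7 February 2021.
Appellate Stay Credit: +33 days → 12 March 2021.

2021-03-12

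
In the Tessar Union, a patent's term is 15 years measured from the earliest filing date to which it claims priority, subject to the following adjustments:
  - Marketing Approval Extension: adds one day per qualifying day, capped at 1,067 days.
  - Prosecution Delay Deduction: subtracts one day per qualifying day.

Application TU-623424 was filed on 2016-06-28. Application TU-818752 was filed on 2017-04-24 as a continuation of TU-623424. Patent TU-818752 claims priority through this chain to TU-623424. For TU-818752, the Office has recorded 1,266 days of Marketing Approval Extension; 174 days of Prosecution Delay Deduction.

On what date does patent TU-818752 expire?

Earliest priority filing: 28 June 2016.
Base term: 28 June 2016 + 15 years → 28 June 2031.
Marketing Approval Extension: 1266 days claimed exceeds the 1067-day cap, so +1067 days → 30 May 2034.
Prosecution Delay Deduction: −174 days → 7 December 2033.

2033-12-07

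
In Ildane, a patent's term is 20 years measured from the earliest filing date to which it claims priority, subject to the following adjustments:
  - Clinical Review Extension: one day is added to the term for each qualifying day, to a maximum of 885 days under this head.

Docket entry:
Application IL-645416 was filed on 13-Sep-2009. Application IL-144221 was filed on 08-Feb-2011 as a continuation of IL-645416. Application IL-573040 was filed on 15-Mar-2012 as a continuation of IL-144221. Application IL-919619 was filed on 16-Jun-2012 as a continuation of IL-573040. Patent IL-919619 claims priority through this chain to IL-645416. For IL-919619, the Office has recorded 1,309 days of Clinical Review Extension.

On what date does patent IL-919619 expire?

Earliest priority filing: 13 September 2009.
Base term: 13 September 2009 + 20 years → 13 September 2029.
Clinical Review Extension: 1309 days claimed exceeds the 885-day cap, so +885 days → 15 February 2032.

2032-02-15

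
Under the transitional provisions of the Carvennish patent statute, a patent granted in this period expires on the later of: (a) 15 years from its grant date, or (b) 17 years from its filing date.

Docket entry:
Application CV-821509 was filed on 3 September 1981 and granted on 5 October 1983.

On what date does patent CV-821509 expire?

(a) grant + 15 years → 5 October 1998.
(b) filing + 17 years → 3 September 1998.
Later of the two: 5 October 1998.

1998-10-05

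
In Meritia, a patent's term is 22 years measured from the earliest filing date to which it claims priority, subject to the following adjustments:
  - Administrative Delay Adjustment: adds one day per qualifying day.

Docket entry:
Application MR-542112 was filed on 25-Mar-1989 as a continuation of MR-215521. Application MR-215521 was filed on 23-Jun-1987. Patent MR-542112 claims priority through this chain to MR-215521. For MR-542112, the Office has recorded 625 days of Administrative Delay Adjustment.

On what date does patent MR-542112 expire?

March 10, 2011

Earliest priority filing: 23 June 1987.
Base term: 23 June 1987 + 22 years → 23 June 2009.
Administrative Delay Adjustment: +625 days → 10 March 2011.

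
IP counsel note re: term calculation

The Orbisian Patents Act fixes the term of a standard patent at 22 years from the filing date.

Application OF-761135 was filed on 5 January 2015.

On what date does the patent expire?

January 5, 2037

Filing date + 22 years → 5 January 2037.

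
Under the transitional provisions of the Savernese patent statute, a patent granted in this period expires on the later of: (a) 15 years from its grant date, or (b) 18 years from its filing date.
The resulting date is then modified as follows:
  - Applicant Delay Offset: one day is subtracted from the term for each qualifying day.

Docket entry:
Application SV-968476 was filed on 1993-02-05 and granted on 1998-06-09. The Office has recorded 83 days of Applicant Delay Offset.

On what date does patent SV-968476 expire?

2013-03-18

(a) grant + 15 years → 9 June 2013.
(b) filing + 18 years → 5 February 2011.
Later of the two: 9 June 2013.
Applicant Delay Offset: −83 days → 18 March 2013.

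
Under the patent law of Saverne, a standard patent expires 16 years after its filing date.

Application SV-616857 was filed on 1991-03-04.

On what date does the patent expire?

2007-03-04

Filing date + 16 years → 4 March 2007.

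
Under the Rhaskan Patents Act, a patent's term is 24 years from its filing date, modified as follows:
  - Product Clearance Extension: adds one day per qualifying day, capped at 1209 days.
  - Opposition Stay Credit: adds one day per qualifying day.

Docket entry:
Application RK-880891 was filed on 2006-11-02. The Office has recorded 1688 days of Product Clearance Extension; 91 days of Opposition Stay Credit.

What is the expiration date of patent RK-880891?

Base term: filing date + 24 years → 2 November 2030.
Product Clearance Extension: 1688 days claimed exceeds the 1209-day cap, so +1209 days → 23 February 2034.
Opposition Stay Credit: +91 days → 25 May 2034.

2034-05-25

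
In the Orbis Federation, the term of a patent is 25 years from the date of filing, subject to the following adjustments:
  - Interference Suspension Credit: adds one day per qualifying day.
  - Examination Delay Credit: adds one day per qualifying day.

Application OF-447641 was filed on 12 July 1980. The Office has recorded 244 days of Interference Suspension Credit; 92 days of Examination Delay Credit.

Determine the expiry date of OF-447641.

June 13, 2006

Base term: filing date + 25 years → 12 July 2005.
Interference Suspension Credit: +244 days → 13 March 2006.
Examination Delay Credit: +92 days → 13 June 2006.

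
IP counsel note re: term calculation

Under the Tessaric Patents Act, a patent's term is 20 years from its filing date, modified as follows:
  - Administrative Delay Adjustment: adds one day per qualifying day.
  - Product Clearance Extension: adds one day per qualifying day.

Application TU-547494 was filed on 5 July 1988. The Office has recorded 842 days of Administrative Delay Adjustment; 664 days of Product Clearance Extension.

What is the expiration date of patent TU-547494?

2012-08-19

Base term: filing date + 20 years → 5 July 2008.
Administrative Delay Adjustment: +842 days → 25 October 2010.
Product Clearance Extension: +664 days → 19 August 2012.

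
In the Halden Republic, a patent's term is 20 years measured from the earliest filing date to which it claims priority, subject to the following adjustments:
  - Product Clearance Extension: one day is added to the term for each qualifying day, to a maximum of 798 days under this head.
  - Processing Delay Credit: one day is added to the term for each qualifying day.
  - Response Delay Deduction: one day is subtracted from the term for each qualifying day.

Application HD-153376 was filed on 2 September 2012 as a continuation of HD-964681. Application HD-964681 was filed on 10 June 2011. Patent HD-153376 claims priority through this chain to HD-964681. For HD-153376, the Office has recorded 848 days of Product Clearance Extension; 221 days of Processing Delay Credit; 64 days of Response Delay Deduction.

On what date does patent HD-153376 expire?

Earliest priority filing: 10 June 2011.
Base term: 10 June 2011 + 20 years → 10 June 2031.
Product Clearance Extension: 848 days claimed exceeds the 798-day cap, so +798 days → 16 August 2033.
Processing Delay Credit: +221 days → 25 March 2034.
Response Delay Deduction: −64 days → 20 January 2034.

January 20, 2034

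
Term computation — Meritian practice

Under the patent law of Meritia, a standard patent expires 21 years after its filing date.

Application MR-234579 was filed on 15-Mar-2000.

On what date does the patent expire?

March 15, 2021

Filing date + 21 years → 15 March 2021.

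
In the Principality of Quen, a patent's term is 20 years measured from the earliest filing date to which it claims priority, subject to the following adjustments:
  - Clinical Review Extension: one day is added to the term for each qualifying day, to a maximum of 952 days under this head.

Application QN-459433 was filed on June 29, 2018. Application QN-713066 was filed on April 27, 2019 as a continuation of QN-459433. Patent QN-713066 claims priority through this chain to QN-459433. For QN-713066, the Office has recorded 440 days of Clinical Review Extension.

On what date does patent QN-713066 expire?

Earliest priority filing: 29 June 2018.
Base term: 29 June 2018 + 20 years → 29 June 2038.
Clinical Review Extension: 440 days (within the 952-day cap) → +440 days → 12 September 2039.

September 12, 2039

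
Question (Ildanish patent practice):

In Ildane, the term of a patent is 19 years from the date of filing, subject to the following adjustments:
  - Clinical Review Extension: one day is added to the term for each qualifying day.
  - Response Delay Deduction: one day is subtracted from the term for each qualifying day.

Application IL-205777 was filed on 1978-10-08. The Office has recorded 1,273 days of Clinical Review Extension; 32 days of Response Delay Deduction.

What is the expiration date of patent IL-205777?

March 2, 2001

Base term: filing date + 19 years → 8 October 1997.
Clinical Review Extension: +1273 days → 3 April 2001.
Response Delay Deduction: −32 days → 2 March 2001.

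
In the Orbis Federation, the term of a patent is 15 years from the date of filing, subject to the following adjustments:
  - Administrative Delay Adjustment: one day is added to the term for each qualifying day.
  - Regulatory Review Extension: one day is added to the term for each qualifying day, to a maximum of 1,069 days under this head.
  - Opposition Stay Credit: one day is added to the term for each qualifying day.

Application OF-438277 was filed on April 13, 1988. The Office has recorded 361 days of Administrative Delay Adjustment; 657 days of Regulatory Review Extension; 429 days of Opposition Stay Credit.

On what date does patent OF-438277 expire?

2007-03-30

Base term: filing date + 15 years → 13 April 2003.
Administrative Delay Adjustment: +361 days → 8 April 2004.
Regulatory Review Extension: 657 days (within the 1069-day cap) → +657 days → 25 January 2006.
Opposition Stay Credit: +429 days → 30 March 2007.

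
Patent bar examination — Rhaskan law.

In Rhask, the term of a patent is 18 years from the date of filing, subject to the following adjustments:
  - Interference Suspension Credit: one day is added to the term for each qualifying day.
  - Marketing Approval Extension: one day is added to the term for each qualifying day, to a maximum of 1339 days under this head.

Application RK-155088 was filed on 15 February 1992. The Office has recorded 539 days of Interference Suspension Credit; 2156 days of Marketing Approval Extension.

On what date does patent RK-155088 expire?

Base term: filing date + 18 years → 15 February 2010.
Interference Suspension Credit: +539 days → 8 August 2011.
Marketing Approval Extension: 2156 days claimed exceeds the 1339-day cap, so +1339 days → 8 April 2015.

April 8, 2015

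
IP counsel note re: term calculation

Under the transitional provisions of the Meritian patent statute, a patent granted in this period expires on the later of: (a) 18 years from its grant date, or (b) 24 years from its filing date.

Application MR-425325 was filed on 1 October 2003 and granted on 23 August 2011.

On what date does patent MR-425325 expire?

(a) grant + 18 years → 23 August 2029.
(b) filing + 24 years → 1 October 2027.
Later of the two: 23 August 2029.

2029-08-23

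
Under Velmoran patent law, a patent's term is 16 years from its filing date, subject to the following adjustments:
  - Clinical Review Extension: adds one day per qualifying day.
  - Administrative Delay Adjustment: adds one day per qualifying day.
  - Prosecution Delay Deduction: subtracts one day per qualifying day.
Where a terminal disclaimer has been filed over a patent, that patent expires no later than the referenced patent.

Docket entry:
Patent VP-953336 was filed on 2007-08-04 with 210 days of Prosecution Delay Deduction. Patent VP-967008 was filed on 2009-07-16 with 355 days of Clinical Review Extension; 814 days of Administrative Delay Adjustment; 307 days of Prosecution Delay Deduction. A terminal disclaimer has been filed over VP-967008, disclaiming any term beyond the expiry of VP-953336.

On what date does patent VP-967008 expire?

Natural term of VP-967008:
  Base: filing + 16 years → 16 July 2025.
  Clinical Review Extension: +355 days → 6 July 2026.
  Administrative Delay Adjustment: +814 days → 27 September 2028.
  Prosecution Delay Deduction: −307 days → 25 November 2027.
Expiry of referenced patent VP-953336:
  Base: filing + 16 years → 4 August 2023.
  Prosecution Delay Deduction: −210 days → 6 January 2023.
Terminal disclaimer: VP-967008 expires on the earlier of 25 November 2027 and 6 January 2023.

January 6, 2023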